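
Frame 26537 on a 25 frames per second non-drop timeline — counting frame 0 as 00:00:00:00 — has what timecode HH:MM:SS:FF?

00:17:41:12

26537 ÷ 25 = 1061 full seconds, remainder 12 frames.
1061 s = 0 h 17 min 41 s.
Timecode: 00:17:41:12.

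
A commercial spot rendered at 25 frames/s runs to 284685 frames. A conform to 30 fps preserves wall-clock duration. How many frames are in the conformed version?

Frames at target rate = 284685 × (30) / (25) = 341622.

341622 frames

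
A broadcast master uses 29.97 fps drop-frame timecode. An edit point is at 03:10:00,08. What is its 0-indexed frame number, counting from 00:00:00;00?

341666

As if non-drop at 30 labels/s: (3 × 3600 + 10 × 60 + 0) × 30 + 8 = 342008.
Minute boundaries passed: 190; those not divisible by 10: 190 − 19 = 171; dropped labels = 2 × 171 = 342.
Actual frame index = 342008 − 342 = 341666.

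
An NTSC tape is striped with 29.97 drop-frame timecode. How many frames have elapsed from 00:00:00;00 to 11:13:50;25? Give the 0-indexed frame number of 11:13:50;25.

As if non-drop at 30 labels/s: (11 × 3600 + 13 × 60 + 50) × 30 + 25 = 1212925.
Minute boundaries passed: 673; those not divisible by 10: 673 − 67 = 606; dropped labels = 2 × 606 = 1212.
Actual frame index = 1212925 − 1212 = 1211713.

1211713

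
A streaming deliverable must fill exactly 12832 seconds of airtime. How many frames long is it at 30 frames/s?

Frames = 12832 × 30 = 384960.

384960 frames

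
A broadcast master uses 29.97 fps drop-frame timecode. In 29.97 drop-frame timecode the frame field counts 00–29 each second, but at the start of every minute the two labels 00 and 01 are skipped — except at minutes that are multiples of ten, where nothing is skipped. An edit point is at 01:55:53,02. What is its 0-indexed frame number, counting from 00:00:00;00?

Complete 10-minute blocks: 11, each 17982 frames → 197802.
Remaining 5 whole minutes in the current block: 1800 + 4 × 1798 = 8992 frames.
Within the current minute: 53 × 30 + 2 − 2 = 1590 (labels ;00/;01 skipped at this minute). Total = 197802 + 8992 + 1590 = 208384.

208384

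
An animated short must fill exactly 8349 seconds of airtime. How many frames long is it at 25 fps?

208725 frames

Frames = 8349 × 25 = 208725.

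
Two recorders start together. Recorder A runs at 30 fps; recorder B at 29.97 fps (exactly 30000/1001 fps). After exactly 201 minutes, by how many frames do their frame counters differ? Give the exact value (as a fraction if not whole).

201 min = 12060 s.
A emits 30 × 12060 = 361800 frames; B emits 30000/1001 × 12060 = 361800000/1001.
Difference = 361800/1001 frames (≈ 361.4386); B is behind A.

361800/1001 frames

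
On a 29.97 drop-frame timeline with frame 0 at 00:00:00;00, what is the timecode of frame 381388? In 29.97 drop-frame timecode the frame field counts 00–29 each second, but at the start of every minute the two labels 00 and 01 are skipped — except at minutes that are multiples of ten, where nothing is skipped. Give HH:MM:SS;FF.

03:32:05;20

Each 10-minute DF block holds 10 × 60 × 30 − 9 × 2 = 17982 frames. 381388 ÷ 17982 → 21 full blocks, remainder 3766.
Within the partial block the first minute is 1800 frames and each further minute 1798, so 2 further minute boundaries passed. Total skipped labels = 18 × 21 + 2 × 2 = 382.
Non-drop label index = 381388 + 382 = 381770; at 30 labels/s that is 03:32:05:20, i.e. DF 03:32:05;20.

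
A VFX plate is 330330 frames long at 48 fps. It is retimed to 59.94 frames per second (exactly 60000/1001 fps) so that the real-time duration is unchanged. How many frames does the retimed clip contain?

412500 frames

Target frames = source frames × (target rate / source rate) = 330330 × (60000/1001)/(48) = 330330 × 1250/1001 = 412500.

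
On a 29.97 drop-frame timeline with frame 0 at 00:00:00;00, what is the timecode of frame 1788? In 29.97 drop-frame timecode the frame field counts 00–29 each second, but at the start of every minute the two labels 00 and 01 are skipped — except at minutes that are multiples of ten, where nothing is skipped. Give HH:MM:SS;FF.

00:00:59;18

Ten DF minutes hold 17982 frames, so frame 1788 lies in block 0 (frames 0–17981) with 1788 frames into that block.
The block's first minute is 1800 frames and the rest 1798 each; 1788 frames reaches minute 0, so 0 × 18 + 0 × 2 = 0 labels have been skipped so far.
Adding those back, label number 1788 + 0 = 1788 at 30 labels/s is 59 s + 18 f = 0 h 0 min 59 s frame 18, i.e. 00:00:59;18.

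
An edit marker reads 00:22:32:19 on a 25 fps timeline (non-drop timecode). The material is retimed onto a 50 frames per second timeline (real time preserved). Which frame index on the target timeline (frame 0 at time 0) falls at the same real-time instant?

frame 67638

Source frame index: (0×3600 + 22×60 + 32) × 25 + 19 = 33819.
Real time: 33819 / (25) = 33819/25 s.
Target frame: (33819/25) × (50) = 67638.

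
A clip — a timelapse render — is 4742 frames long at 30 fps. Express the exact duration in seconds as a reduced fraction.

Running time = 4742 ÷ (30) = 4742 × 1/30 = 2371/15 s.

2371/15 seconds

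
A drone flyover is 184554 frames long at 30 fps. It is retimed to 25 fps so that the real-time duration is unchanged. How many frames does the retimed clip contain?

Target frames = source frames × (target rate / source rate) = 184554 × (25)/(30) = 184554 × 5/6 = 153795.

153795 frames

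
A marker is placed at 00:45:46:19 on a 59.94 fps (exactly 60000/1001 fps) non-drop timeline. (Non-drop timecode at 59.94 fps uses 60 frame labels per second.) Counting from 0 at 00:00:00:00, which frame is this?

Total seconds to the label: (0 × 3600 + 45 × 60 + 46) = 2746.
Frame index = 2746 × 60 + 19 = 164779.

frame 164779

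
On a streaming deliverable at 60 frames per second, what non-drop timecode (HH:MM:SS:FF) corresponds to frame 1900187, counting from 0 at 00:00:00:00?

1900187 ÷ 60 = 31669 full seconds, remainder 47 frames.
31669 s = 8 h 47 min 49 s.
Timecode: 08:47:49:47.

08:47:49:47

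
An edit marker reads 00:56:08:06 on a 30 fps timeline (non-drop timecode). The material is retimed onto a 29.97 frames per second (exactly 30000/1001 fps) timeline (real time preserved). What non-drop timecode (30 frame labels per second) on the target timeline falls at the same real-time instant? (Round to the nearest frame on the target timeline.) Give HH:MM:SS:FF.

00:56:04:25

Source frame index: (0×3600 + 56×60 + 8) × 30 + 6 = 101046.
Real time: 101046 / (30) = 16841/5 s.
Target frame: (16841/5) × (30000/1001) = 9186000/91 ≈ 100945.055 → 100945.
At 30 labels/s: frame 100945 → 00:56:04:25.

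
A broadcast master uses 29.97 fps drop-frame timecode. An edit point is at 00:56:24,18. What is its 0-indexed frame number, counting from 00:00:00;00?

101436

Complete 10-minute blocks: 5, each 17982 frames → 89910.
Remaining 6 whole minutes in the current block: 1800 + 5 × 1798 = 10790 frames.
Within the current minute: 24 × 30 + 18 − 2 = 736 (labels ;00/;01 skipped at this minute). Total = 89910 + 10790 + 736 = 101436.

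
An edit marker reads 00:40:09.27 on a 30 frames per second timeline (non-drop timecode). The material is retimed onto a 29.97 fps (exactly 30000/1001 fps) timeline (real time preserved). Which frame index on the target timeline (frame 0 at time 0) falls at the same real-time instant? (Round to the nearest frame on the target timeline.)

frame 72225

Source frame index: (0×3600 + 40×60 + 9) × 30 + 27 = 72297.
Real time: 72297 / (30) = 24099/10 s.
Target frame: (24099/10) × (30000/1001) = 72297000/1001 ≈ 72224.775 → 72225.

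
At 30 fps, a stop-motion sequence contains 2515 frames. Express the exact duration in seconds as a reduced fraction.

Running time = 2515 ÷ (30) = 2515 × 1/30 = 503/6 s.

503/6 seconds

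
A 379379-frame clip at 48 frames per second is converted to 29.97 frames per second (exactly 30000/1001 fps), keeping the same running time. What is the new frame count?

Target frames = source frames × (target rate / source rate) = 379379 × (30000/1001)/(48) = 379379 × 625/1001 = 236875.

236875 frames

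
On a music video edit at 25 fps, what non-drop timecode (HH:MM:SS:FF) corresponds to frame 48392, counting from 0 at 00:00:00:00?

48392 ÷ 25 = 1935 full seconds, remainder 17 frames.
1935 s = 0 h 32 min 15 s.
Timecode: 00:32:15:17.

00:32:15:17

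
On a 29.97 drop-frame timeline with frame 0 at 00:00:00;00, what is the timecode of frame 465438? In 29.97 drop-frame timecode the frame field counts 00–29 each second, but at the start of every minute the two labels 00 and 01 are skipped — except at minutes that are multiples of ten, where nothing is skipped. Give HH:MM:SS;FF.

04:18:50;04

Ten DF minutes hold 17982 frames, so frame 465438 lies in block 25 (frames 449550–467531) with 15888 frames into that block.
The block's first minute is 1800 frames and the rest 1798 each; 15888 frames reaches minute 8, so 25 × 18 + 8 × 2 = 466 labels have been skipped so far.
Adding those back, label number 465438 + 466 = 465904 at 30 labels/s is 15530 s + 4 f = 4 h 18 min 50 s frame 4, i.e. 04:18:50;04.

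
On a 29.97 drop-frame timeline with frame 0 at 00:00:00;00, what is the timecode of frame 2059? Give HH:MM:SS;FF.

00:01:08;21

Ten DF minutes hold 17982 frames, so frame 2059 lies in block 0 (frames 0–17981) with 2059 frames into that block.
The block's first minute is 1800 frames and the rest 1798 each; 2059 frames reaches minute 1, so 0 × 18 + 1 × 2 = 2 labels have been skipped so far.
Adding those back, label number 2059 + 2 = 2061 at 30 labels/s is 68 s + 21 f = 0 h 1 min 8 s frame 21, i.e. 00:01:08;21.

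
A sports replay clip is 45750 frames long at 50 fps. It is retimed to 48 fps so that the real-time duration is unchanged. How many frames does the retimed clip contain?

Target frames = source frames × (target rate / source rate) = 45750 × (48)/(50) = 45750 × 24/25 = 43920.

43920 frames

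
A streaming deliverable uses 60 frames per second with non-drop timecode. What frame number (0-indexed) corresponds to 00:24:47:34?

89254

Total seconds to the label: (0 × 3600 + 24 × 60 + 47) = 1487.
Frame index = 1487 × 60 + 34 = 89254.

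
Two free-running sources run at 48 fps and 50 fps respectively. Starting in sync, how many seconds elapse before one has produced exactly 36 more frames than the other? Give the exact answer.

18 seconds

The gap grows by |50 − 48| = 2 frames per second.
Time for a 36-frame gap: 36 ÷ (2) = 18 s.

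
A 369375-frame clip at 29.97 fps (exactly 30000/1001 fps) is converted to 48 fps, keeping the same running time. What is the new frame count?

591591 frames

Target frames = source frames × (target rate / source rate) = 369375 × (48)/(30000/1001) = 369375 × 1001/625 = 591591.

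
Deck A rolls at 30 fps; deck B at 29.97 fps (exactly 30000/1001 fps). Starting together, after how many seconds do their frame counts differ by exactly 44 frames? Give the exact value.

The gap grows by |30000/1001 − 30| = 30/1001 frames per second.
Time for a 44-frame gap: 44 ÷ (30/1001) = 22022/15 s.

22022/15 seconds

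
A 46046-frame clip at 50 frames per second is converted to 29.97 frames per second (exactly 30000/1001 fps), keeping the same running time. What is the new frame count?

27600 frames

Target frames = source frames × (target rate / source rate) = 46046 × (30000/1001)/(50) = 46046 × 600/1001 = 27600.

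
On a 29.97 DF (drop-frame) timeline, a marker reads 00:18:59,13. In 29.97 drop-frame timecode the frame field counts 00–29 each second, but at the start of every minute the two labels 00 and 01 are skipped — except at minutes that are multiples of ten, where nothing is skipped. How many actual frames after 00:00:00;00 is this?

Complete 10-minute blocks: 1, each 17982 frames → 17982.
Remaining 8 whole minutes in the current block: 1800 + 7 × 1798 = 14386 frames.
Within the current minute: 59 × 30 + 13 − 2 = 1781 (labels ;00/;01 skipped at this minute). Total = 17982 + 14386 + 1781 = 34149.

34149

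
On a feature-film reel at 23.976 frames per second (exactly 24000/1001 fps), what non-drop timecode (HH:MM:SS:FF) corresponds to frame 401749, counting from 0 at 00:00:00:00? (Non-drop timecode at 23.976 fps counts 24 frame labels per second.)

401749 ÷ 24 = 16739 full seconds, remainder 13 frames.
16739 s = 4 h 38 min 59 s.
Timecode: 04:38:59:13.

04:38:59:13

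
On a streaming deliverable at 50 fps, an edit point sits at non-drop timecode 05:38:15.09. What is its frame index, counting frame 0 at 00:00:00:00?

Total seconds to the label: (5 × 3600 + 38 × 60 + 15) = 20295.
Frame index = 20295 × 50 + 9 = 1014759.

1014759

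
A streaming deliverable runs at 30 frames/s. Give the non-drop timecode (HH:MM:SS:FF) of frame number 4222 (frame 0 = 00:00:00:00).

4222 ÷ 30 = 140 full seconds, remainder 22 frames.
140 s = 0 h 2 min 20 s.
Timecode: 00:02:20:22.

00:02:20:22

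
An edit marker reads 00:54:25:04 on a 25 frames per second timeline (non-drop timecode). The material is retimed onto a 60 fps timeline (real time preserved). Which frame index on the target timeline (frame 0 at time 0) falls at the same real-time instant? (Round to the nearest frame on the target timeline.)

frame 195910

Source frame index: (0×3600 + 54×60 + 25) × 25 + 4 = 81629.
Real time: 81629 / (25) = 81629/25 s.
Target frame: (81629/25) × (60) = 979548/5 ≈ 195909.600 → 195910.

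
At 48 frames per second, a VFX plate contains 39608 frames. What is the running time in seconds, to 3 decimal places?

825.167 seconds

Running time = 39608 × 1/48 = 4951/6 s ≈ 825.167 s.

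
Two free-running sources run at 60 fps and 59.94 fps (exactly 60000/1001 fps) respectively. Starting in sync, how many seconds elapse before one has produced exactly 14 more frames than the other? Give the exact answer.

The gap grows by |60000/1001 − 60| = 60/1001 frames per second.
Time for a 14-frame gap: 14 ÷ (60/1001) = 7007/30 s.

7007/30 seconds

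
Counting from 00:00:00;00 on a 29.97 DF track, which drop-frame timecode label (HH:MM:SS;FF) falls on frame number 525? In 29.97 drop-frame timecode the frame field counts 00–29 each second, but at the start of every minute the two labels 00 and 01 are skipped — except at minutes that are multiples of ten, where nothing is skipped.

00:00:17;15

Ten DF minutes hold 17982 frames, so frame 525 lies in block 0 (frames 0–17981) with 525 frames into that block.
The block's first minute is 1800 frames and the rest 1798 each; 525 frames reaches minute 0, so 0 × 18 + 0 × 2 = 0 labels have been skipped so far.
Adding those back, label number 525 + 0 = 525 at 30 labels/s is 17 s + 15 f = 0 h 0 min 17 s frame 15, i.e. 00:00:17;15.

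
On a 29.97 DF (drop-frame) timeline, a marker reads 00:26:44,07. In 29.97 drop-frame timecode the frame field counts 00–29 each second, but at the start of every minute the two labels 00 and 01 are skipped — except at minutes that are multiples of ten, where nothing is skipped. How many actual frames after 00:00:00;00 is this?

As if non-drop at 30 labels/s: (0 × 3600 + 26 × 60 + 44) × 30 + 7 = 48127.
Minute boundaries passed: 26; those not divisible by 10: 26 − 2 = 24; dropped labels = 2 × 24 = 48.
Actual frame index = 48127 − 48 = 48079.

48079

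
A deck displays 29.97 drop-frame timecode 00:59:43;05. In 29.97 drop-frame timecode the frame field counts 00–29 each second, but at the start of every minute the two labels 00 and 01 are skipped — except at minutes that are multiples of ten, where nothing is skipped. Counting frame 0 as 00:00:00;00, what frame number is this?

As if non-drop at 30 labels/s: (0 × 3600 + 59 × 60 + 43) × 30 + 5 = 107495.
Minute boundaries passed: 59; those not divisible by 10: 59 − 5 = 54; dropped labels = 2 × 54 = 108.
Actual frame index = 107495 − 108 = 107387.

107387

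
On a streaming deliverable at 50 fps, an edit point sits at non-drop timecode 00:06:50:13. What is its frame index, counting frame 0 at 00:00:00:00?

frame 20513

Total seconds to the label: (0 × 3600 + 6 × 60 + 50) = 410.
Frame index = 410 × 50 + 13 = 20513.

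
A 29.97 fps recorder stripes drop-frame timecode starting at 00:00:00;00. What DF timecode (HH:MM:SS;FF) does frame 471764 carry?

Ten DF minutes hold 17982 frames, so frame 471764 lies in block 26 (frames 467532–485513) with 4232 frames into that block.
The block's first minute is 1800 frames and the rest 1798 each; 4232 frames reaches minute 2, so 26 × 18 + 2 × 2 = 472 labels have been skipped so far.
Adding those back, label number 471764 + 472 = 472236 at 30 labels/s is 15741 s + 6 f = 4 h 22 min 21 s frame 6, i.e. 04:22:21;06.

04:22:21;06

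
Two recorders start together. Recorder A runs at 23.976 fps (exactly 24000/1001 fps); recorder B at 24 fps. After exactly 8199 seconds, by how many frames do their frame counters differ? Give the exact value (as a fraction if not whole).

196776/1001 frames

A emits 24000/1001 × 8199 = 196776000/1001 frames; B emits 24 × 8199 = 196776.
Difference = 196776/1001 frames (≈ 196.5794); B is ahead of A.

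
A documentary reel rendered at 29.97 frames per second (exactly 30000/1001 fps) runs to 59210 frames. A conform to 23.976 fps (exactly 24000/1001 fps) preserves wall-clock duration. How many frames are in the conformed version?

Target frames = source frames × (target rate / source rate) = 59210 × (24000/1001)/(30000/1001) = 59210 × 4/5 = 47368.

47368 frames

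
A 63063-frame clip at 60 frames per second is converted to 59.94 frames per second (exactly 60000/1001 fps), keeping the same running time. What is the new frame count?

63000 frames

Target frames = source frames × (target rate / source rate) = 63063 × (60000/1001)/(60) = 63063 × 1000/1001 = 63000.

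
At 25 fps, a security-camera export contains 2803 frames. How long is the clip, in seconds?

Running time = 2803 / (25) = 112.12 s.

112.12 seconds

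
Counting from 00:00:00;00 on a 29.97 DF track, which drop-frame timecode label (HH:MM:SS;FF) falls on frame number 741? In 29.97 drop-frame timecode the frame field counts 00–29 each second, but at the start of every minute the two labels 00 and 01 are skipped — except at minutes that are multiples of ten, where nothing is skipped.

00:00:24;21

Ten DF minutes hold 17982 frames, so frame 741 lies in block 0 (frames 0–17981) with 741 frames into that block.
The block's first minute is 1800 frames and the rest 1798 each; 741 frames reaches minute 0, so 0 × 18 + 0 × 2 = 0 labels have been skipped so far.
Adding those back, label number 741 + 0 = 741 at 30 labels/s is 24 s + 21 f = 0 h 0 min 24 s frame 21, i.e. 00:00:24;21.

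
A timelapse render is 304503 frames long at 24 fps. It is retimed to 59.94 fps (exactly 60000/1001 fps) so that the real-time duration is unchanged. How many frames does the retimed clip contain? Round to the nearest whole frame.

760497 frames

Frames at target rate = 304503 × (60000/1001) / (24) = 761257500/1001 ≈ 760497.003.
Nearest whole frame: 760497.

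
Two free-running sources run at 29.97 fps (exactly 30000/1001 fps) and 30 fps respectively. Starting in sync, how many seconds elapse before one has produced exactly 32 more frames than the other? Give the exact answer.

The gap grows by |30 − 30000/1001| = 30/1001 frames per second.
Time for a 32-frame gap: 32 ÷ (30/1001) = 16016/15 s.

16016/15 seconds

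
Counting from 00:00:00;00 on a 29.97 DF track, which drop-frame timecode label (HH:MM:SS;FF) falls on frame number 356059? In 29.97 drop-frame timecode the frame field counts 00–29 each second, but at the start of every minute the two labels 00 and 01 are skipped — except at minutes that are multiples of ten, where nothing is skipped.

Each 10-minute DF block holds 10 × 60 × 30 − 9 × 2 = 17982 frames. 356059 ÷ 17982 → 19 full blocks, remainder 14401.
Within the partial block the first minute is 1800 frames and each further minute 1798, so 8 further minute boundaries passed. Total skipped labels = 18 × 19 + 2 × 8 = 358.
Non-drop label index = 356059 + 358 = 356417; at 30 labels/s that is 03:18:00:17, i.e. DF 03:18:00;17.

03:18:00;17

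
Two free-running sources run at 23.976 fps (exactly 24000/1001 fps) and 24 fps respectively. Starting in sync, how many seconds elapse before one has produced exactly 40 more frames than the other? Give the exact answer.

The gap grows by |24 − 24000/1001| = 24/1001 frames per second.
Time for a 40-frame gap: 40 ÷ (24/1001) = 5005/3 s.

5005/3 seconds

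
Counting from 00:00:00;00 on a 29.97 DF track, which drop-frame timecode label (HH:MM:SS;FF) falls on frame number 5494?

Each 10-minute DF block holds 10 × 60 × 30 − 9 × 2 = 17982 frames. 5494 ÷ 17982 → 0 full blocks, remainder 5494.
Within the partial block the first minute is 1800 frames and each further minute 1798, so 3 further minute boundaries passed. Total skipped labels = 18 × 0 + 2 × 3 = 6.
Non-drop label index = 5494 + 6 = 5500; at 30 labels/s that is 00:03:03:10, i.e. DF 00:03:03;10.

00:03:03;10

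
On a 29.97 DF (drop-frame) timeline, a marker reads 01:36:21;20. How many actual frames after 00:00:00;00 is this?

173276

As if non-drop at 30 labels/s: (1 × 3600 + 36 × 60 + 21) × 30 + 20 = 173450.
Minute boundaries passed: 96; those not divisible by 10: 96 − 9 = 87; dropped labels = 2 × 87 = 174.
Actual frame index = 173450 − 174 = 173276.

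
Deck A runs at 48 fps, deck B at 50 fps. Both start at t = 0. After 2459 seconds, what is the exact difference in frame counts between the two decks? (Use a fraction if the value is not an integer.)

A emits 48 × 2459 = 118032 frames; B emits 50 × 2459 = 122950.
Difference = 4918 frames; B is ahead of A.

4918 frames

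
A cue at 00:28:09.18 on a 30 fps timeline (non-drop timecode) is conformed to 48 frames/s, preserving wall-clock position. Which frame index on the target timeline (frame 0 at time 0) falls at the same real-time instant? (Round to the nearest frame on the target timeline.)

Source frame index: (0×3600 + 28×60 + 9) × 30 + 18 = 50688.
Real time: 50688 / (30) = 8448/5 s.
Target frame: (8448/5) × (48) = 405504/5 ≈ 81100.800 → 81101.

frame 81101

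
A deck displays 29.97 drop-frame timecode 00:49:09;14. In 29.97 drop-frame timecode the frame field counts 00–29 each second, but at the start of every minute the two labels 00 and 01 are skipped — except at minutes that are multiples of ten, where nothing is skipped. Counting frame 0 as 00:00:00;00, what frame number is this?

88394

As if non-drop at 30 labels/s: (0 × 3600 + 49 × 60 + 9) × 30 + 14 = 88484.
Minute boundaries passed: 49; those not divisible by 10: 49 − 4 = 45; dropped labels = 2 × 45 = 90.
Actual frame index = 88484 − 90 = 88394.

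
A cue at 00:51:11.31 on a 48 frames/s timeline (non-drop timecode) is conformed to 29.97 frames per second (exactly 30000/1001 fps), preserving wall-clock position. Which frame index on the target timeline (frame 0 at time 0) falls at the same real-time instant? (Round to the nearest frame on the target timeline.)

frame 92057

Source frame index: (0×3600 + 51×60 + 11) × 48 + 31 = 147439.
Real time: 147439 / (48) = 147439/48 s.
Target frame: (147439/48) × (30000/1001) = 92149375/1001 ≈ 92057.318 → 92057.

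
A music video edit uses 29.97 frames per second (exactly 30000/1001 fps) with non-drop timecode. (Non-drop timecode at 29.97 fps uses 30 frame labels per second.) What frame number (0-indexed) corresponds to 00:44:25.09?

frame 79959

Total seconds to the label: (0 × 3600 + 44 × 60 + 25) = 2665.
Frame index = 2665 × 30 + 9 = 79959.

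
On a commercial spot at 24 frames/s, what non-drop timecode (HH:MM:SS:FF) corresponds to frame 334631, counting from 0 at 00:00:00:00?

03:52:22:23

334631 ÷ 24 = 13942 full seconds, remainder 23 frames.
13942 s = 3 h 52 min 22 s.
Timecode: 03:52:22:23.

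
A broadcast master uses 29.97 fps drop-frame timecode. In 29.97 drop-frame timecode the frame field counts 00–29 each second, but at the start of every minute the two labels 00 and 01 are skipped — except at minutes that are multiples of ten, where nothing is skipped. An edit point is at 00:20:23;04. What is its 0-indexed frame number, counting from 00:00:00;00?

As if non-drop at 30 labels/s: (0 × 3600 + 20 × 60 + 23) × 30 + 4 = 36694.
Minute boundaries passed: 20; those not divisible by 10: 20 − 2 = 18; dropped labels = 2 × 18 = 36.
Actual frame index = 36694 − 36 = 36658.

36658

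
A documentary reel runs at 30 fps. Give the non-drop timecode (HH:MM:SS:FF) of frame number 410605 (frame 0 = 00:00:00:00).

03:48:06:25

410605 ÷ 30 = 13686 full seconds, remainder 25 frames.
13686 s = 3 h 48 min 6 s.
Timecode: 03:48:06:25.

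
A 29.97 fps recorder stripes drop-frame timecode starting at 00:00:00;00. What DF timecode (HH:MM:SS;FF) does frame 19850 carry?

Ten DF minutes hold 17982 frames, so frame 19850 lies in block 1 (frames 17982–35963) with 1868 frames into that block.
The block's first minute is 1800 frames and the rest 1798 each; 1868 frames reaches minute 1, so 1 × 18 + 1 × 2 = 20 labels have been skipped so far.
Adding those back, label number 19850 + 20 = 19870 at 30 labels/s is 662 s + 10 f = 0 h 11 min 2 s frame 10, i.e. 00:11:02;10.

00:11:02;10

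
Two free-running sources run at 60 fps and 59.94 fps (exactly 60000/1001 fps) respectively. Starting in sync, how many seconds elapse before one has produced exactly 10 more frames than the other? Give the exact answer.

1001/6 seconds

The gap grows by |60000/1001 − 60| = 60/1001 frames per second.
Time for a 10-frame gap: 10 ÷ (60/1001) = 1001/6 s.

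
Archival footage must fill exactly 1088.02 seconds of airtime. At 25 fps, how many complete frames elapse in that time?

Frames = 1088.02 × 25 = 54401/2 ≈ 27200.5000.
Complete frames: 27200.

27200 frames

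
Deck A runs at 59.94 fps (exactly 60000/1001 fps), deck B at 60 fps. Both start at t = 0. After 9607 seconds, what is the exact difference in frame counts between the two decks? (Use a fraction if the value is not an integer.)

A emits 60000/1001 × 9607 = 44340000/77 frames; B emits 60 × 9607 = 576420.
Difference = 44340/77 frames (≈ 575.8442); B is ahead of A.

44340/77 frames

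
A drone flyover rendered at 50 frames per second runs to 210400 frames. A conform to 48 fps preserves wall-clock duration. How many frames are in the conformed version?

Target frames = source frames × (target rate / source rate) = 210400 × (48)/(50) = 210400 × 24/25 = 201984.

201984 frames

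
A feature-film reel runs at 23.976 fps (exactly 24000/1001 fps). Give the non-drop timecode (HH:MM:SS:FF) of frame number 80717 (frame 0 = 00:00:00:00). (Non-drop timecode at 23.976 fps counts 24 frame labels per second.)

80717 ÷ 24 = 3363 full seconds, remainder 5 frames.
3363 s = 0 h 56 min 3 s.
Timecode: 00:56:03:05.

00:56:03:05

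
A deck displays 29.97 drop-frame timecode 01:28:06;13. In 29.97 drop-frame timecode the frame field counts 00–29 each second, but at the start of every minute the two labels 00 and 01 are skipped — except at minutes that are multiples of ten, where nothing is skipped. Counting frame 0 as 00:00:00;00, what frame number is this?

As if non-drop at 30 labels/s: (1 × 3600 + 28 × 60 + 6) × 30 + 13 = 158593.
Minute boundaries passed: 88; those not divisible by 10: 88 − 8 = 80; dropped labels = 2 × 80 = 160.
Actual frame index = 158593 − 160 = 158433.

158433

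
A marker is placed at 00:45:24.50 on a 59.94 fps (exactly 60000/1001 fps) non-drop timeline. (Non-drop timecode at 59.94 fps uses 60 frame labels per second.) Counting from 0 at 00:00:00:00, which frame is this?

163490

Total seconds to the label: (0 × 3600 + 45 × 60 + 24) = 2724.
Frame index = 2724 × 60 + 50 = 163490.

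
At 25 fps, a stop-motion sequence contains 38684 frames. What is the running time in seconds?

1547.36 seconds

Running time = 38684 / (25) = 1547.36 s.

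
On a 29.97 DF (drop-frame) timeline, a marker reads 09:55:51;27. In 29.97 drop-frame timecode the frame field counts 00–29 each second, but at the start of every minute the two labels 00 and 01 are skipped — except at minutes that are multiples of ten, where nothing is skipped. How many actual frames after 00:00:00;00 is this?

1071485

Complete 10-minute blocks: 59, each 17982 frames → 1060938.
Remaining 5 whole minutes in the current block: 1800 + 4 × 1798 = 8992 frames.
Within the current minute: 51 × 30 + 27 − 2 = 1555 (labels ;00/;01 skipped at this minute). Total = 1060938 + 8992 + 1555 = 1071485.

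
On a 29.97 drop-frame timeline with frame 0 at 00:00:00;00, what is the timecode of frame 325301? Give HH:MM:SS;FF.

Ten DF minutes hold 17982 frames, so frame 325301 lies in block 18 (frames 323676–341657) with 1625 frames into that block.
The block's first minute is 1800 frames and the rest 1798 each; 1625 frames reaches minute 0, so 18 × 18 + 0 × 2 = 324 labels have been skipped so far.
Adding those back, label number 325301 + 324 = 325625 at 30 labels/s is 10854 s + 5 f = 3 h 0 min 54 s frame 5, i.e. 03:00:54;05.

03:00:54;05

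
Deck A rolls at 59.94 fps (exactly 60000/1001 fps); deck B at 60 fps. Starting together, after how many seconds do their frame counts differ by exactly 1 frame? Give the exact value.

1001/60 seconds

The gap grows by |60 − 60000/1001| = 60/1001 frames per second.
Time for a 1-frame gap: 1 ÷ (60/1001) = 1001/60 s.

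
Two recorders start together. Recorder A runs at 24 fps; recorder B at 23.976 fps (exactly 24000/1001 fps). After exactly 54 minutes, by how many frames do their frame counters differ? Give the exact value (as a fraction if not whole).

77760/1001 frames

54 min = 3240 s.
A emits 24 × 3240 = 77760 frames; B emits 24000/1001 × 3240 = 77760000/1001.
Difference = 77760/1001 frames (≈ 77.6823); B is behind A.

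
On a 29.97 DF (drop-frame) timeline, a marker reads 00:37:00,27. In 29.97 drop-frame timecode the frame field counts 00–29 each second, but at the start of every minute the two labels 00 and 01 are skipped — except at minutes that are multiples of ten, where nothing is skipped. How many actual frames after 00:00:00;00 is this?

As if non-drop at 30 labels/s: (0 × 3600 + 37 × 60 + 0) × 30 + 27 = 66627.
Minute boundaries passed: 37; those not divisible by 10: 37 − 3 = 34; dropped labels = 2 × 34 = 68.
Actual frame index = 66627 − 68 = 66559.

66559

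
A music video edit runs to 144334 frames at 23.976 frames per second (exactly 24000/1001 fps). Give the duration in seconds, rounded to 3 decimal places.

Running time = 144334 × 1001/24000 = 72239167/12000 s ≈ 6019.931 s.

6019.931 seconds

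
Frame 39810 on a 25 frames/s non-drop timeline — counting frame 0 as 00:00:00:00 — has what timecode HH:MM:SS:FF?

39810 ÷ 25 = 1592 full seconds, remainder 10 frames.
1592 s = 0 h 26 min 32 s.
Timecode: 00:26:32:10.

00:26:32:10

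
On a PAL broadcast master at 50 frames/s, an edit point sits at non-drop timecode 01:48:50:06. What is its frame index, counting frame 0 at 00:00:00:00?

326506

Total seconds to the label: (1 × 3600 + 48 × 60 + 50) = 6530.
Frame index = 6530 × 50 + 6 = 326506.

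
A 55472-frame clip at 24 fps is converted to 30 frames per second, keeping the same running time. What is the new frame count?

Target frames = source frames × (target rate / source rate) = 55472 × (30)/(24) = 55472 × 5/4 = 69340.

69340 frames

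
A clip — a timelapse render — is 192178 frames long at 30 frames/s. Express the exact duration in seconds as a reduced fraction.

96089/15 seconds

Running time = 192178 ÷ (30) = 192178 × 1/30 = 96089/15 s.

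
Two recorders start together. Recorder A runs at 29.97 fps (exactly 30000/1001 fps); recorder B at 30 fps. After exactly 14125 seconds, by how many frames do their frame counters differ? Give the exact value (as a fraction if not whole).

A emits 30000/1001 × 14125 = 423750000/1001 frames; B emits 30 × 14125 = 423750.
Difference = 423750/1001 frames (≈ 423.3267); B is ahead of A.

423750/1001 frames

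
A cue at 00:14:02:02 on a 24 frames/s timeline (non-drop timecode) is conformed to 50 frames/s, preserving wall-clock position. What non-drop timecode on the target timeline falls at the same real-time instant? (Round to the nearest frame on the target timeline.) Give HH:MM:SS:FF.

Source frame index: (0×3600 + 14×60 + 2) × 24 + 2 = 20210.
Real time: 20210 / (24) = 10105/12 s.
Target frame: (10105/12) × (50) = 252625/6 ≈ 42104.167 → 42104.
At 50 labels/s: frame 42104 → 00:14:02:04.

00:14:02:04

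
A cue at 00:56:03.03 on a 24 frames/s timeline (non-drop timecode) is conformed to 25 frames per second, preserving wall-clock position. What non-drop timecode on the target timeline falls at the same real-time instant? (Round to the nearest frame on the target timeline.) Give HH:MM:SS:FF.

Source frame index: (0×3600 + 56×60 + 3) × 24 + 3 = 80715.
Real time: 80715 / (24) = 26905/8 s.
Target frame: (26905/8) × (25) = 672625/8 ≈ 84078.125 → 84078.
At 25 labels/s: frame 84078 → 00:56:03:03.

00:56:03:03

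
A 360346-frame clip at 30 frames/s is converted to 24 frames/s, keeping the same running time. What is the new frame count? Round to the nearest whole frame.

Frames at target rate = 360346 × (24) / (30) = 1441384/5 ≈ 288276.800.
Nearest whole frame: 288277.

288277 frames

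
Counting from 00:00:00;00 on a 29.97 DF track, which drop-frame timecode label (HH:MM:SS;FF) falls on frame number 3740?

Ten DF minutes hold 17982 frames, so frame 3740 lies in block 0 (frames 0–17981) with 3740 frames into that block.
The block's first minute is 1800 frames and the rest 1798 each; 3740 frames reaches minute 2, so 0 × 18 + 2 × 2 = 4 labels have been skipped so far.
Adding those back, label number 3740 + 4 = 3744 at 30 labels/s is 124 s + 24 f = 0 h 2 min 4 s frame 24, i.e. 00:02:04;24.

00:02:04;24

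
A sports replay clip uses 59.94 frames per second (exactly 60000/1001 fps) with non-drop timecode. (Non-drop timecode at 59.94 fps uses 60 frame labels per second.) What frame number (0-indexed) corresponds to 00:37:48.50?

Total seconds to the label: (0 × 3600 + 37 × 60 + 48) = 2268.
Frame index = 2268 × 60 + 50 = 136130.

frame 136130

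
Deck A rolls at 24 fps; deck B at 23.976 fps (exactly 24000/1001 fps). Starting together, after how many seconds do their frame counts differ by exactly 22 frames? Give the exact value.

11011/12 seconds

The gap grows by |24000/1001 − 24| = 24/1001 frames per second.
Time for a 22-frame gap: 22 ÷ (24/1001) = 11011/12 s.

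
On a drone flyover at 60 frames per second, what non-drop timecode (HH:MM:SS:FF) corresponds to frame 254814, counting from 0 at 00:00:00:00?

254814 ÷ 60 = 4246 full seconds, remainder 54 frames.
4246 s = 1 h 10 min 46 s.
Timecode: 01:10:46:54.

01:10:46:54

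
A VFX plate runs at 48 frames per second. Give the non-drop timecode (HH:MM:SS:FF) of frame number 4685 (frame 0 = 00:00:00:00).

4685 ÷ 48 = 97 full seconds, remainder 29 frames.
97 s = 0 h 1 min 37 s.
Timecode: 00:01:37:29.

00:01:37:29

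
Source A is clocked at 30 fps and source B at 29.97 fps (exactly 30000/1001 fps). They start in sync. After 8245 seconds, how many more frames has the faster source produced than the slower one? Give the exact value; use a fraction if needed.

A emits 30 × 8245 = 247350 frames; B emits 30000/1001 × 8245 = 247350000/1001.
Difference = 247350/1001 frames (≈ 247.1029); B is behind A.

247350/1001 frames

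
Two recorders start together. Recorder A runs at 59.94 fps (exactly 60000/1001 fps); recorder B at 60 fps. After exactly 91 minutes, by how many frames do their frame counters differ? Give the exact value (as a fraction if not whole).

91 min = 5460 s.
A emits 60000/1001 × 5460 = 3600000/11 frames; B emits 60 × 5460 = 327600.
Difference = 3600/11 frames (≈ 327.2727); B is ahead of A.

3600/11 frames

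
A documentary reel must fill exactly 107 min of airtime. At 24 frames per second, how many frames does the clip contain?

154080 frames

107 min = 6420 s.
Frames = 6420 × 24 = 154080.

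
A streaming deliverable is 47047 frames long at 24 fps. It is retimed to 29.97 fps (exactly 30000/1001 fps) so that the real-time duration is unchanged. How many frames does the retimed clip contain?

58750 frames

Target frames = source frames × (target rate / source rate) = 47047 × (30000/1001)/(24) = 47047 × 1250/1001 = 58750.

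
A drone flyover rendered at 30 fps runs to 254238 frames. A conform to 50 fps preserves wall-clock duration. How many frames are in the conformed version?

423730 frames

Target frames = source frames × (target rate / source rate) = 254238 × (50)/(30) = 254238 × 5/3 = 423730.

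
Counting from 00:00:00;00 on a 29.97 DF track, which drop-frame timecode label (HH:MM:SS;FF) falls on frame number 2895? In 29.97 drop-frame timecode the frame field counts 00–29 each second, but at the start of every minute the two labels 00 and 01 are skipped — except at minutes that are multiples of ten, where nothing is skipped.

00:01:36;17

Ten DF minutes hold 17982 frames, so frame 2895 lies in block 0 (frames 0–17981) with 2895 frames into that block.
The block's first minute is 1800 frames and the rest 1798 each; 2895 frames reaches minute 1, so 0 × 18 + 1 × 2 = 2 labels have been skipped so far.
Adding those back, label number 2895 + 2 = 2897 at 30 labels/s is 96 s + 17 f = 0 h 1 min 36 s frame 17, i.e. 00:01:36;17.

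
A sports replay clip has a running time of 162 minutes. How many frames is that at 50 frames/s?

162 min = 9720 s.
Frames = 9720 × 50 = 486000.

486000 frames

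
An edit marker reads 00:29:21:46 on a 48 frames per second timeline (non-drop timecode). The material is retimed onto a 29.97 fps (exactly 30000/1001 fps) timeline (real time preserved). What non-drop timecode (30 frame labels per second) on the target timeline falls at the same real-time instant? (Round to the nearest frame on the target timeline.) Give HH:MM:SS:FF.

Source frame index: (0×3600 + 29×60 + 21) × 48 + 46 = 84574.
Real time: 84574 / (48) = 42287/24 s.
Target frame: (42287/24) × (30000/1001) = 7551250/143 ≈ 52805.944 → 52806.
At 30 labels/s: frame 52806 → 00:29:20:06.

00:29:20:06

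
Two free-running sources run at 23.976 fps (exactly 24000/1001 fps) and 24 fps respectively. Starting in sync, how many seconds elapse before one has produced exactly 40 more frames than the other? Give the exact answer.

The gap grows by |24 − 24000/1001| = 24/1001 frames per second.
Time for a 40-frame gap: 40 ÷ (24/1001) = 5005/3 s.

5005/3 seconds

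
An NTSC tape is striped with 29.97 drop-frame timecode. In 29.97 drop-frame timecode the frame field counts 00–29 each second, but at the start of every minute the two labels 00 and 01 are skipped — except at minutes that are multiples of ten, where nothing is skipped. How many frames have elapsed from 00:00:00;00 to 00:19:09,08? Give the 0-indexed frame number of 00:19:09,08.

As if non-drop at 30 labels/s: (0 × 3600 + 19 × 60 + 9) × 30 + 8 = 34478.
Minute boundaries passed: 19; those not divisible by 10: 19 − 1 = 18; dropped labels = 2 × 18 = 36.
Actual frame index = 34478 − 36 = 34442.

34442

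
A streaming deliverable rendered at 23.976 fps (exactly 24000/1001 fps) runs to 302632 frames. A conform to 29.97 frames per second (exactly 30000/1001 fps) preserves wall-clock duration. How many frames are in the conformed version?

378290 frames

Target frames = source frames × (target rate / source rate) = 302632 × (30000/1001)/(24000/1001) = 302632 × 5/4 = 378290.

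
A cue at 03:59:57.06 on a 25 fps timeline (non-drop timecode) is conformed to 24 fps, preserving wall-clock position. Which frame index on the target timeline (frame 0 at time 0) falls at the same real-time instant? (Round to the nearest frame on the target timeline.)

Source frame index: (3×3600 + 59×60 + 57) × 25 + 6 = 359931.
Real time: 359931 / (25) = 359931/25 s.
Target frame: (359931/25) × (24) = 8638344/25 ≈ 345533.760 → 345534.

frame 345534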